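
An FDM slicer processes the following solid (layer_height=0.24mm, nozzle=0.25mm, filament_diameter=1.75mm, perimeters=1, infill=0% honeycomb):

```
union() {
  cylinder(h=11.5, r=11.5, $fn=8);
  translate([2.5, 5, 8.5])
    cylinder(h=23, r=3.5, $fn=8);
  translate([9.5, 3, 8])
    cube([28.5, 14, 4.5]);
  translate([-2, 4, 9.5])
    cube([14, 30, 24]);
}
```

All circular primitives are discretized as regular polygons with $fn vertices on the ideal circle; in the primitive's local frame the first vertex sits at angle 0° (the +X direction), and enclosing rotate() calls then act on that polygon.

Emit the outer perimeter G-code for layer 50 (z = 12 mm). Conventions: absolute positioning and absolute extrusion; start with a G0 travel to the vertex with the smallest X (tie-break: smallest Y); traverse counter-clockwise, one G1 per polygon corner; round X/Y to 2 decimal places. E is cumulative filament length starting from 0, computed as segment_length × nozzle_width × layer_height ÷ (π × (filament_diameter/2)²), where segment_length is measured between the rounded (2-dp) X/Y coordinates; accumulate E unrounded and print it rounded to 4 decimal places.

At z = 12 mm: the cylinder does not reach this height (z outside [0, 11.5]); the r=3.5 cylinder at (2.5, 5) contributes a regular 8-gon of circumradius 3.5; the cube at (9.5, 3) (footprint 28.5×14) is included at this height; the cube at (-2, 4) is present — its section is the full 14×30 rectangle; Merging all regions: the regions partially overlap (shared area 56.41 mm²), so overlapping operands fuse into one piece — 1 connected region. The outline is a single polygon with 13 vertices. Extrusion per mm of travel: 0.25 × 0.24 / (π × 0.875²) = 0.024945. Accumulating E over each segment gives final E = 3.6012.

G0 X-2.00 Y4.00 Z12.00
G1 X-0.59 Y4.00 E0.0352
G1 X0.03 Y2.53 E0.0750
G1 X2.50 Y1.50 E0.1417
G1 X4.97 Y2.53 E0.2085
G1 X5.59 Y4.00 E0.2483
G1 X9.50 Y4.00 E0.3458
G1 X9.50 Y3.00 E0.3708
G1 X38.00 Y3.00 E1.0817
G1 X38.00 Y17.00 E1.4309
G1 X12.00 Y17.00 E2.0795
G1 X12.00 Y34.00 E2.5036
G1 X-2.00 Y34.00 E2.8528
G1 X-2.00 Y4.00 E3.6012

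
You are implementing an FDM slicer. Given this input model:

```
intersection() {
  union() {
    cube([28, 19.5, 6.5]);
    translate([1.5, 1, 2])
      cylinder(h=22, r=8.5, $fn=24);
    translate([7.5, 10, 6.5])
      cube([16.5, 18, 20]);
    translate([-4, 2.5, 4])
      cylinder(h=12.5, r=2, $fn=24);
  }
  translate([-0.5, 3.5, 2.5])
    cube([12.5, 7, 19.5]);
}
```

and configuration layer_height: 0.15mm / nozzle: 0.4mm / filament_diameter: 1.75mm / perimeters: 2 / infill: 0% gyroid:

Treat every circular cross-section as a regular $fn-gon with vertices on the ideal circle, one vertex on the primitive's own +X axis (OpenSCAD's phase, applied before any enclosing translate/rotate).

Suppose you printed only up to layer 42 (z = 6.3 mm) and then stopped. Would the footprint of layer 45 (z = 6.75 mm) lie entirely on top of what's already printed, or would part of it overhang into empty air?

Compare the two slices. At z = 6.3: the 28×19.5 cube contributes its full rectangle (area 546.00 mm²); the r=8.5 cylinder at (1.5, 1) gives a regular 24-gon of circumradius 8.5 (constant along its height) (area = (24/2)·8.500²·sin(360°/24) = 224.40 mm²); the cube at (7.5, 10) does not reach this height (z outside [6.5, 26.5]); the r=2 cylinder at (-4, 2.5) contributes a regular 24-gon of circumradius 2 (area = (24/2)·2.000²·sin(360°/24) = 12.42 mm²); Combining (union): the regions partially overlap — summed areas 782.82 mm² minus the doubly-counted overlap 91.06 mm² gives 691.76 mm² — area = 691.76 mm²; the 12.5×7 cube at (-0.5, 3.5) contributes its full rectangle (area 87.50 mm²); Taking the intersection: the 12.5×7 cube at (-0.5, 3.5) partially overlaps the result so far; clipping to the common part keeps 86.88 mm² — area = 86.88 mm². At z = 6.75: the cube does not reach this height (z outside [0, 6.5]); the r=8.5 cylinder at (1.5, 1) contributes a regular 24-gon of circumradius 8.5 (area = (24/2)·8.500²·sin(360°/24) = 224.40 mm²); the cube at (7.5, 10) (footprint 16.5×18) is included at this height (area 297.00 mm²); the r=2 cylinder at (-4, 2.5) gives a regular 24-gon of circumradius 2 (constant along its height) (area = (24/2)·2.000²·sin(360°/24) = 12.42 mm²); Combining (union): the regions partially overlap — summed areas 533.82 mm² minus the doubly-counted overlap 12.42 mm² gives 521.40 mm² — area = 521.40 mm²; the cube at (-0.5, 3.5) (footprint 12.5×7) is included at this height (area 87.50 mm²); Keeping only the common overlap: the 12.5×7 cube at (-0.5, 3.5) partially overlaps the result so far; clipping to the common part keeps 49.26 mm² — area = 49.26 mm². Checking containment: the cross-section at z = 6.75 is a subset of the cross-section at z = 6.3.

entirely on top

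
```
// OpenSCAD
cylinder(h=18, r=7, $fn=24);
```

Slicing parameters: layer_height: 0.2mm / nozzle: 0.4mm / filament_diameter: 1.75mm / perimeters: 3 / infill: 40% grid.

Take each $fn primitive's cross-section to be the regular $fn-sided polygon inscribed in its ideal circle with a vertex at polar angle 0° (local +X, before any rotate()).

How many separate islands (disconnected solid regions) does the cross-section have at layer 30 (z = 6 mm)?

1

At z = 6 mm: the r=7 cylinder contributes a regular 24-gon of circumradius 7. Overall, the cross-section is a single solid region. Island count = 1.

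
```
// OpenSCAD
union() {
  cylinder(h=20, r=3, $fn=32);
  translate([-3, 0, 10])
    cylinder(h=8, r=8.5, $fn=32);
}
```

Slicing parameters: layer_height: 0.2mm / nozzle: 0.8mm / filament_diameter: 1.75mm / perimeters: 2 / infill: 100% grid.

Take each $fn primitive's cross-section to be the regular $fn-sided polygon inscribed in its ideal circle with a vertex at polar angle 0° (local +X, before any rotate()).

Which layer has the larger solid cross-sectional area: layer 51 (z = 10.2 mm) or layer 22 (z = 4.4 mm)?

layer 51 (z = 10.2 mm)

Layer 51 (z = 10.2): the r=3 cylinder gives a regular 32-gon of circumradius 3 (constant along its height) (area = (32/2)·3.000²·sin(360°/32) = 28.09 mm²); the r=8.5 cylinder at (-3, 0) contributes a regular 32-gon of circumradius 8.5 (area = (32/2)·8.500²·sin(360°/32) = 225.52 mm²); Taking the union: the r=3 cylinder lies entirely inside the r=8.5 cylinder at (-3, 0), so the union is just the r=8.5 cylinder at (-3, 0) — area = 225.52 mm². So its area = 225.52 mm². Layer 22 (z = 4.4): the cylinder: section is a regular 32-gon, circumradius r=3 (area = (32/2)·3.000²·sin(360°/32) = 28.09 mm²); the cylinder at (-3, 0) does not reach this height (z outside [10, 18]); Combining (union): only the r=3 cylinder is present, so the union is just that shape — area = 28.09 mm². So its area = 28.09 mm². Layer 51 is larger (225.52 vs 28.09 mm²).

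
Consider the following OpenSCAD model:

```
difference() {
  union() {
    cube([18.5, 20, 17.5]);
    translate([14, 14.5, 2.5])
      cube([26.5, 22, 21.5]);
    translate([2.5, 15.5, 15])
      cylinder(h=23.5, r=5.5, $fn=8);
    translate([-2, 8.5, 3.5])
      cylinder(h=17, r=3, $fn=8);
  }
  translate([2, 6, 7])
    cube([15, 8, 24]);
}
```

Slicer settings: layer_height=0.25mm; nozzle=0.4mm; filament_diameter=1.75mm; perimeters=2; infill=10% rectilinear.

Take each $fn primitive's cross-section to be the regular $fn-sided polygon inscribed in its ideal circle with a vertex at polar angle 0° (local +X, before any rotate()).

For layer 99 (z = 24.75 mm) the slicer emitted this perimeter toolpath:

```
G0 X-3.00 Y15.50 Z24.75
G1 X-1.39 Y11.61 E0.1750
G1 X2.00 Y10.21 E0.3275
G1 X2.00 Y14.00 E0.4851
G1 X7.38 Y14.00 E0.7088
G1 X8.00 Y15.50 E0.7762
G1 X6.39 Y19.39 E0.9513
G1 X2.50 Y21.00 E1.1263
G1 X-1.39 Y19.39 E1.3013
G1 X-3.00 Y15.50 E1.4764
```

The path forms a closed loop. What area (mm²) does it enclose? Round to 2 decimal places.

70.02 mm²

Apply the shoelace formula to the sequence of (X, Y) vertices; enclosed area = 70.02 mm².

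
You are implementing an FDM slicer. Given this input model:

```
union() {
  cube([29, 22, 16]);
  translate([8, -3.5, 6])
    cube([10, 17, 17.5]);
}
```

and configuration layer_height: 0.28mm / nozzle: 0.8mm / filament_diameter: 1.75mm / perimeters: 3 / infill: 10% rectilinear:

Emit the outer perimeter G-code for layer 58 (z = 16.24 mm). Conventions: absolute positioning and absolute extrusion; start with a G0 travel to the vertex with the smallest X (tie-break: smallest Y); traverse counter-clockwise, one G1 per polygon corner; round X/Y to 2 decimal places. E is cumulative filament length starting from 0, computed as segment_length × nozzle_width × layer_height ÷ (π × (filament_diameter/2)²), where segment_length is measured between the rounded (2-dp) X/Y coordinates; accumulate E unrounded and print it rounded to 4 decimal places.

G0 X8.00 Y-3.50 Z16.24
G1 X18.00 Y-3.50 E0.9313
G1 X18.00 Y13.50 E2.5145
G1 X8.00 Y13.50 E3.4457
G1 X8.00 Y-3.50 E5.0289

At z = 16.24 mm: the cube is absent (z outside [0, 16]); the cube at (8, -3.5) is present — its section is the full 10×17 rectangle; Combining (union): only the 10×17 cube at (8, -3.5) is present, so the union is just that shape — 1 connected region. The outline is a single polygon with 4 vertices. Extrusion per mm of travel: 0.8 × 0.28 / (π × 0.875²) = 0.093128. Accumulating E over each segment gives final E = 5.0289.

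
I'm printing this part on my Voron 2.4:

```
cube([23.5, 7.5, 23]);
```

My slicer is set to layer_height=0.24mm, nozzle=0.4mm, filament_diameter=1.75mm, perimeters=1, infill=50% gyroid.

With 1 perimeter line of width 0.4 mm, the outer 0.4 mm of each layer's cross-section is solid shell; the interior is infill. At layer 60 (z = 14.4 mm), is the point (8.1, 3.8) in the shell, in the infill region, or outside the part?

infill

At z = 14.4 mm: the cube (footprint 23.5×7.5) is included at this height. Overall, the cross-section is a single solid region. The nearest boundary edge runs (23.50, 7.50)→(0.00, 7.50); distance from the point to it = 3.70 mm. The point is inside the cross-section and 3.70 mm from the nearest boundary — more than the 0.4 mm shell width (1 × 0.4), so it's in the infill interior.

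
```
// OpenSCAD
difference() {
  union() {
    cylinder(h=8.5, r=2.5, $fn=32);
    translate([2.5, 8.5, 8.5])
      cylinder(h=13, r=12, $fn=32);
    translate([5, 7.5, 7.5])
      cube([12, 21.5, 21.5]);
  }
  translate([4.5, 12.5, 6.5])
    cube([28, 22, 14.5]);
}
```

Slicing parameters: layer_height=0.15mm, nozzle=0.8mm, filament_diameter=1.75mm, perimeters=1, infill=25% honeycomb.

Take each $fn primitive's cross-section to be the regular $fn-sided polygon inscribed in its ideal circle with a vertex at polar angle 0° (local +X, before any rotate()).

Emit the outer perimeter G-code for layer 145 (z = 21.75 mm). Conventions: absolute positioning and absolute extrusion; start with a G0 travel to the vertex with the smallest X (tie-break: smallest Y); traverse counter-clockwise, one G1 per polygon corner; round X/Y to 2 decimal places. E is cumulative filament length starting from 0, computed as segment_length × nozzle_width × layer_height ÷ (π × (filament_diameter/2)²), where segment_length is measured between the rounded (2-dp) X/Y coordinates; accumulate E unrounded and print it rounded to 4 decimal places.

G0 X5.00 Y7.50 Z21.75
G1 X17.00 Y7.50 E0.5987
G1 X17.00 Y29.00 E1.6713
G1 X5.00 Y29.00 E2.2700
G1 X5.00 Y7.50 E3.3426

At z = 21.75 mm: the cylinder is not intersected at this z (z outside [0, 8.5]); the cylinder at (2.5, 8.5) is not intersected at this z (z outside [8.5, 21.5]); the cube at (5, 7.5) is present — its section is the full 12×21.5 rectangle; Taking the union: only the 12×21.5 cube at (5, 7.5) is present, so the union is just that shape — 1 connected region; the cube at (4.5, 12.5) is absent (z outside [6.5, 21]); Taking the first minus the rest: none of the subtracted shapes is present at this height, so the result so far is unchanged — 1 connected region. The outline is a single polygon with 4 vertices. Extrusion per mm of travel: 0.8 × 0.15 / (π × 0.875²) = 0.049890. Accumulating E over each segment gives final E = 3.3426.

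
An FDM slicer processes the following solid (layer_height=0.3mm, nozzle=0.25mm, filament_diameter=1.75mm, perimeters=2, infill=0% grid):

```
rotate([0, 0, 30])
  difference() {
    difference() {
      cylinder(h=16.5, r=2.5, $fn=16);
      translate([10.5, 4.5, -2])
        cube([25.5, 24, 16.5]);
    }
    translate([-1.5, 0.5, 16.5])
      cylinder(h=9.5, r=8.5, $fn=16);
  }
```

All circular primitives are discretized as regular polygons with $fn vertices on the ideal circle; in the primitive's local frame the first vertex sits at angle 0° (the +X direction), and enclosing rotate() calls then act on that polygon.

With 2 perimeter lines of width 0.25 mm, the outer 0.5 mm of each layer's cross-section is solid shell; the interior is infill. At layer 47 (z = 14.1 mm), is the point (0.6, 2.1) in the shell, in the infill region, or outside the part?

shell

At z = 14.1 mm: the cylinder: section is a regular 16-gon, circumradius r=2.5; the 25.5×24 cube at (10.5, 4.5) contributes its full rectangle; Subtracting the remaining from the first: starting from the r=2.5 cylinder, the 25.5×24 cube at (10.5, 4.5) misses the remaining region (no effect) — 1 connected region; the cylinder at (-1.5, 0.5) does not reach this height (z outside [16.5, 26]); After the difference (first − rest): none of the subtracted shapes is present at this height, so that combined region is unchanged — 1 connected region; (rotated 30° about Z; rotation is an isometry so areas/perimeters/island counts are preserved). Overall, the cross-section is a single solid region. Undo the 30° rotation: the query point maps to (1.570, 1.519) in the un-rotated model frame. The nearest boundary edge runs (1.77, 1.77)→(2.31, 0.96); distance from the point to it = 0.30 mm. The point is inside the cross-section, 0.30 mm from the nearest boundary — within the 0.5 mm shell band (2 × 0.25).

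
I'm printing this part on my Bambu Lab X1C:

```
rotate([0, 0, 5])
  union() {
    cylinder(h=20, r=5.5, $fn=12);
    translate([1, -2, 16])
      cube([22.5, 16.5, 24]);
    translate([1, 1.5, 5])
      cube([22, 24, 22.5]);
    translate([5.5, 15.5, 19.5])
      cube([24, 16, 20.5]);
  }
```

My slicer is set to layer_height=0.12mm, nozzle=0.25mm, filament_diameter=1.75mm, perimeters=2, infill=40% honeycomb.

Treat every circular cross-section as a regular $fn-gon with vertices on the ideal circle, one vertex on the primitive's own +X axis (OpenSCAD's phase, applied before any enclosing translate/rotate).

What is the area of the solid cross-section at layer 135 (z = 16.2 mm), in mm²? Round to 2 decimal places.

At z = 16.2 mm: the cylinder: section is a regular 12-gon, circumradius r=5.5 (area = (12/2)·5.500²·sin(360°/12) = 90.75 mm²); the cube at (1, -2) (footprint 22.5×16.5) is included at this height (area 371.25 mm²); the 22×24 cube at (1, 1.5) contributes its full rectangle (area 528.00 mm²); the cube at (5.5, 15.5) is absent (z outside [19.5, 40]); Taking the union: the regions partially overlap — summed areas 990.00 mm² minus the doubly-counted overlap 311.79 mm² gives 678.21 mm² — area = 678.21 mm²; (whole slice rotated 5° about Z — lengths, areas and connectivity unchanged). Overall, the cross-section is a single solid region. Net area = 678.21 mm².

678.21 mm²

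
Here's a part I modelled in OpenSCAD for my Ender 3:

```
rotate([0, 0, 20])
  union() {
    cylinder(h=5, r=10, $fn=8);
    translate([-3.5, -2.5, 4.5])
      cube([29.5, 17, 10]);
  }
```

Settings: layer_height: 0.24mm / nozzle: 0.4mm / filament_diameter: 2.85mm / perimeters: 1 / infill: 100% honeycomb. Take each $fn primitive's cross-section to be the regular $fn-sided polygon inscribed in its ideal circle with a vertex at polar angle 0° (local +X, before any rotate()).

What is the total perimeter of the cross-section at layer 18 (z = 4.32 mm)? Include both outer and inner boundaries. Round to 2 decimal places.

61.23 mm

At z = 4.32 mm: the r=10 cylinder contributes a regular 8-gon of circumradius 10 (perimeter = 2·8·10.000·sin(180°/8) = 61.23 mm); the cube at (-3.5, -2.5) is absent (z outside [4.5, 14.5]); Taking the union: only the r=10 cylinder is present, so the union is just that shape — boundary = 61.23 mm; (whole slice rotated 20° about Z — lengths, areas and connectivity unchanged). Overall, the cross-section is a single solid region. Total boundary length (outer) = 61.23 mm.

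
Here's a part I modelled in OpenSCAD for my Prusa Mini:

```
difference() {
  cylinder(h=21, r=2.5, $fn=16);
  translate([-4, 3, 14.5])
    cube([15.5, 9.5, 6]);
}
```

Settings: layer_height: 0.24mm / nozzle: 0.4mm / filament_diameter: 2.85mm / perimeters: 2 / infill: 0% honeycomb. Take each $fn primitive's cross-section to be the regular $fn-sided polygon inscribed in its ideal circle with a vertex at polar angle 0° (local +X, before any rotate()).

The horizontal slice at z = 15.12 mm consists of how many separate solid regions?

At z = 15.12 mm: the cylinder: section is a regular 16-gon, circumradius r=2.5; the 15.5×9.5 cube at (-4, 3) contributes its full rectangle; After the difference (first − rest): starting from the r=2.5 cylinder, the 15.5×9.5 cube at (-4, 3) misses the remaining region (no effect) — 1 connected region. The result has 1 disconnected region.

1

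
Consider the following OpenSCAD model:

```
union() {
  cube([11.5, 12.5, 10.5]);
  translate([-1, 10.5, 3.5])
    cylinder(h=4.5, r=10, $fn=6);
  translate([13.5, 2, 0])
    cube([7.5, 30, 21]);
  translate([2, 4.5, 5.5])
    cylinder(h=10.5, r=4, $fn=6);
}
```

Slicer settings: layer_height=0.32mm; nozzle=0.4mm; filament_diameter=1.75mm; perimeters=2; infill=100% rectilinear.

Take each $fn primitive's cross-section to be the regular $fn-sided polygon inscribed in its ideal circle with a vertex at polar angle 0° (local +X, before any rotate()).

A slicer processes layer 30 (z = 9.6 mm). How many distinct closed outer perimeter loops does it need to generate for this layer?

At z = 9.6 mm: the cube is present — its section is the full 11.5×12.5 rectangle; the cylinder at (-1, 10.5) is not intersected at this z (z outside [3.5, 8]); the 7.5×30 cube at (13.5, 2) contributes its full rectangle; the r=4 cylinder at (2, 4.5) contributes a regular 6-gon of circumradius 4; Combining (union): the regions partially overlap (shared area 34.64 mm²), so overlapping operands fuse into one piece — 2 connected regions. The result has 2 disconnected regions.

2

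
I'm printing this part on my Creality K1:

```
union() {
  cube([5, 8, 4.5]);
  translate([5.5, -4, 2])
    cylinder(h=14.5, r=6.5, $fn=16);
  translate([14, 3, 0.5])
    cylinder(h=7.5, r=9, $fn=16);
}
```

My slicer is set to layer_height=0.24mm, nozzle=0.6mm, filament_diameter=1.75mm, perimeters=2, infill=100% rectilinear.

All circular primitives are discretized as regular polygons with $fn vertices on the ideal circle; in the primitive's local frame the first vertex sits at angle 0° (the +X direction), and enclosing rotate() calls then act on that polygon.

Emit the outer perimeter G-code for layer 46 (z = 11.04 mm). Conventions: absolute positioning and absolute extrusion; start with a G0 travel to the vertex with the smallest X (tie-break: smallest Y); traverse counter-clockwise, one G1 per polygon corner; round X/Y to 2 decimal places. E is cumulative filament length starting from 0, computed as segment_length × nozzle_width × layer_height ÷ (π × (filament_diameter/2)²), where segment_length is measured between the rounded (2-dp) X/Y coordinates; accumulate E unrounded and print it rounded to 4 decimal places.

G0 X-1.00 Y-4.00 Z11.04
G1 X-0.51 Y-6.49 E0.1519
G1 X0.90 Y-8.60 E0.3039
G1 X3.01 Y-10.01 E0.4558
G1 X5.50 Y-10.50 E0.6077
G1 X7.99 Y-10.01 E0.7597
G1 X10.10 Y-8.60 E0.9116
G1 X11.51 Y-6.49 E1.0635
G1 X12.00 Y-4.00 E1.2154
G1 X11.51 Y-1.51 E1.3674
G1 X10.10 Y0.60 E1.5193
G1 X7.99 Y2.01 E1.6712
G1 X5.50 Y2.50 E1.8232
G1 X3.01 Y2.01 E1.9751
G1 X0.90 Y0.60 E2.1270
G1 X-0.51 Y-1.51 E2.2790
G1 X-1.00 Y-4.00 E2.4309

At z = 11.04 mm: the cube does not reach this height (z outside [0, 4.5]); the r=6.5 cylinder at (5.5, -4) gives a regular 16-gon of circumradius 6.5 (constant along its height); the cylinder at (14, 3) is absent (z outside [0.5, 8]); Combining (union): only the r=6.5 cylinder at (5.5, -4) is present, so the union is just that shape — 1 connected region. The outline is a single polygon with 16 vertices. Extrusion per mm of travel: 0.6 × 0.24 / (π × 0.875²) = 0.059868. Accumulating E over each segment gives final E = 2.4309.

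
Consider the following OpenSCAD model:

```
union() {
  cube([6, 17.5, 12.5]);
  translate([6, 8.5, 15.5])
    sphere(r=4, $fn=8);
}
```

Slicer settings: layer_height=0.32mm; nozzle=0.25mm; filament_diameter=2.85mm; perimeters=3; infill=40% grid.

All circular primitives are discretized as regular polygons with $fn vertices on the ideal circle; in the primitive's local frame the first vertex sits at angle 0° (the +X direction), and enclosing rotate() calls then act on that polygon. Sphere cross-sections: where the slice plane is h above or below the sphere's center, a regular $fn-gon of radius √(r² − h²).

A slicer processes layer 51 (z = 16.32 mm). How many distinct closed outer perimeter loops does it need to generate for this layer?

At z = 16.32 mm: the cube is not intersected at this z (z outside [0, 12.5]); the r=4 sphere at (6, 8.5) contributes a regular 8-gon of circumradius √(4²−0.82²) = 3.915; Taking the union: only the r=4 sphere at (6, 8.5) is present, so the union is just that shape — 1 connected region. The result has 1 disconnected region.

1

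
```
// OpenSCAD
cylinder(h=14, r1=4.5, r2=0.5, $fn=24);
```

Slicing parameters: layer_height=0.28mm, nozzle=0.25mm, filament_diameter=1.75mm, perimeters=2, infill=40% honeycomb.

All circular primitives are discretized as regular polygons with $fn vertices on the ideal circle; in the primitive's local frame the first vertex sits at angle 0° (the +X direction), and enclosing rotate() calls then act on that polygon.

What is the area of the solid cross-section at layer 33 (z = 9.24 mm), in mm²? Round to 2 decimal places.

At z = 9.24 mm: the cone (r1=4.5→r2=0.5) has section circumradius 1.860 here — a regular 24-gon (area = (24/2)·1.860²·sin(360°/24) = 10.74 mm²). Overall, the cross-section is a single solid region. Net area = 10.74 mm².

10.74 mm²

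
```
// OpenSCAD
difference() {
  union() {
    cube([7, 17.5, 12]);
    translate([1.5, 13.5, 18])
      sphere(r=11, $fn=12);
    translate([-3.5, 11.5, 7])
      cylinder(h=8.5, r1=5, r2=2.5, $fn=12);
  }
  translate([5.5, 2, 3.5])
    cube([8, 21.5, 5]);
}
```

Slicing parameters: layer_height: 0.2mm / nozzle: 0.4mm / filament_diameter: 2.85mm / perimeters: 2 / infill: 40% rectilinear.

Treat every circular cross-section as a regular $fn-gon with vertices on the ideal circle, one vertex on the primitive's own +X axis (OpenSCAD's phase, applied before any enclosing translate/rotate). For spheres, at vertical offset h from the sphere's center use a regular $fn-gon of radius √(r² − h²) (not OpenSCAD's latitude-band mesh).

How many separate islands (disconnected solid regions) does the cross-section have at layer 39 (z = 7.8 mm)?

At z = 7.8 mm: the cube is present — its section is the full 7×17.5 rectangle; the r=11 sphere at (1.5, 13.5) slices to a regular 12-gon of circumradius 4.118 (√(r²−h²) with h=10.2 from center); the cone at (-3.5, 11.5) (r1=5→r2=2.5) has section circumradius 4.765 here — a regular 12-gon; Combining (union): the regions partially overlap (shared area 53.30 mm²), so overlapping operands fuse into one piece — 1 connected region; the cube at (5.5, 2) (footprint 8×21.5) is included at this height; Taking the first minus the rest: starting from that combined region, the 8×21.5 cube at (5.5, 2) partially overlaps it — only the 23.25 mm² overlap (of its 172.00 mm²) is removed, clipping the outline — 1 connected region. Overall, the cross-section is a single solid region. Island count = 1.

1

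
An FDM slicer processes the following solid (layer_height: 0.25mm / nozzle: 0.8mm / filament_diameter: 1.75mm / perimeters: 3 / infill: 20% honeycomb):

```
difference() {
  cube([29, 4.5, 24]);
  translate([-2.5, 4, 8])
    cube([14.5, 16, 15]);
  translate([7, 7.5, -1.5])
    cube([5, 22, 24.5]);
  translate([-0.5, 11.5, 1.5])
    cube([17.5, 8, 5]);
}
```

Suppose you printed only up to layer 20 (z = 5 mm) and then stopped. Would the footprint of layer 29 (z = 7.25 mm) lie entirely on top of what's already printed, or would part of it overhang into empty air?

Compare the two slices. At z = 5: the cube is present — its section is the full 29×4.5 rectangle (area 130.50 mm²); the cube at (-2.5, 4) does not reach this height (z outside [8, 23]); the cube at (7, 7.5) (footprint 5×22) is included at this height (area 110.00 mm²); the 17.5×8 cube at (-0.5, 11.5) contributes its full rectangle (area 140.00 mm²); Taking the first minus the rest: starting from the 29×4.5 cube (130.50 mm²), the 5×22 cube at (7, 7.5) misses the remaining region (no effect); the 17.5×8 cube at (-0.5, 11.5) misses the remaining region (no effect) — area = 130.50 mm². At z = 7.25: the cube (footprint 29×4.5) is included at this height (area 130.50 mm²); the cube at (-2.5, 4) is not intersected at this z (z outside [8, 23]); the 5×22 cube at (7, 7.5) contributes its full rectangle (area 110.00 mm²); the cube at (-0.5, 11.5) does not reach this height (z outside [1.5, 6.5]); After the difference (first − rest): starting from the 29×4.5 cube (130.50 mm²), the 5×22 cube at (7, 7.5) misses the remaining region (no effect) — area = 130.50 mm². Checking containment: the cross-section at z = 7.25 is a subset of the cross-section at z = 5.

entirely on top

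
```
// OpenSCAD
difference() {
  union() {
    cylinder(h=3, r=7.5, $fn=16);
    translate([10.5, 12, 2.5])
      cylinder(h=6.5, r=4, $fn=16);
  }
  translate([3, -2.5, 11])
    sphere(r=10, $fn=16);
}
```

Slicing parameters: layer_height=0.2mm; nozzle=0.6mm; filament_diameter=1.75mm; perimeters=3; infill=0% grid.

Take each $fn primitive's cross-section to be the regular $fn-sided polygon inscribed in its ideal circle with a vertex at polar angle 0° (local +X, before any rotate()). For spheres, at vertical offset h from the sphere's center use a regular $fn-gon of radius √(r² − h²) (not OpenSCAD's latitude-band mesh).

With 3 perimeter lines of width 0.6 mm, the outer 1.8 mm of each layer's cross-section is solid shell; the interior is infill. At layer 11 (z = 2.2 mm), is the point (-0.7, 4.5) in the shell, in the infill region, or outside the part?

At z = 2.2 mm: the r=7.5 cylinder gives a regular 16-gon of circumradius 7.5 (constant along its height); the cylinder at (10.5, 12) is not intersected at this z (z outside [2.5, 9]); Combining (union): only the r=7.5 cylinder is present, so the union is just that shape — 1 connected region; the sphere at (3, -2.5): section is a regular 16-gon, circumradius = √(r²−h²) = √(10²−8.8²) = 4.750; After the difference (first − rest): starting from that combined region, the r=10 sphere at (3, -2.5) partially overlaps it — only the 61.77 mm² overlap (of its 69.07 mm²) is removed, clipping the outline — 1 connected region. Overall, the cross-section is a single solid region. The nearest boundary edge runs (-2.87, 6.93)→(0.00, 7.50); distance from the point to it = 2.81 mm. The point is inside the cross-section and 2.81 mm from the nearest boundary — more than the 1.8 mm shell width (3 × 0.6), so it's in the infill interior.

infill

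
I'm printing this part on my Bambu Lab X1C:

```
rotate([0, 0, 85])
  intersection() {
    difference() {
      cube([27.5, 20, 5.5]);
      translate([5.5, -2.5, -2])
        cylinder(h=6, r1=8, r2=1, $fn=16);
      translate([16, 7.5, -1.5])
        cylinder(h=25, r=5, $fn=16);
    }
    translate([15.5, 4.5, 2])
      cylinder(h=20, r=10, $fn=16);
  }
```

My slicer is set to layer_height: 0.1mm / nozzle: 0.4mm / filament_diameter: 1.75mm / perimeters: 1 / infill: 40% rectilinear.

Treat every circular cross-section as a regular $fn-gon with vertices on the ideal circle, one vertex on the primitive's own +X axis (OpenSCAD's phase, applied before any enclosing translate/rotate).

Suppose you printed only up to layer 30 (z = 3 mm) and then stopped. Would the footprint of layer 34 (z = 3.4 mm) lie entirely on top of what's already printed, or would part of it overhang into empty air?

entirely on top

Compare the two slices. At z = 3: the cube (footprint 27.5×20) is included at this height (area 550.00 mm²); the cone at (5.5, -2.5) (r1=8→r2=1) has section circumradius 2.167 here — a regular 16-gon (area = (16/2)·2.167²·sin(360°/16) = 14.37 mm²); the r=5 cylinder at (16, 7.5) contributes a regular 16-gon of circumradius 5 (area = (16/2)·5.000²·sin(360°/16) = 76.54 mm²); Subtracting the remaining from the first: starting from the 27.5×20 cube (550.00 mm²), the cone at (5.5, -2.5) misses the remaining region (no effect); the r=5 cylinder at (16, 7.5) lies wholly inside it (removes its full 76.54 mm² and its 31.21 mm outline becomes a hole wall) — area = 473.46 mm²; the r=10 cylinder at (15.5, 4.5) contributes a regular 16-gon of circumradius 10 (area = (16/2)·10.000²·sin(360°/16) = 306.15 mm²); Taking the intersection: the r=10 cylinder at (15.5, 4.5) partially overlaps the result so far; clipping to the common part keeps 162.30 mm² — area = 162.30 mm²; (rotated 85° about Z; rotation is an isometry so areas/perimeters/island counts are preserved). At z = 3.4: the cube is present — its section is the full 27.5×20 rectangle (area 550.00 mm²); the cone at (5.5, -2.5) (r1=8→r2=1) has section circumradius 1.700 here — a regular 16-gon (area = (16/2)·1.700²·sin(360°/16) = 8.85 mm²); the r=5 cylinder at (16, 7.5) contributes a regular 16-gon of circumradius 5 (area = (16/2)·5.000²·sin(360°/16) = 76.54 mm²); After the difference (first − rest): starting from the 27.5×20 cube (550.00 mm²), the cone at (5.5, -2.5) misses the remaining region (no effect); the r=5 cylinder at (16, 7.5) lies wholly inside it (removes its full 76.54 mm² and its 31.21 mm outline becomes a hole wall) — area = 473.46 mm²; the r=10 cylinder at (15.5, 4.5) contributes a regular 16-gon of circumradius 10 (area = (16/2)·10.000²·sin(360°/16) = 306.15 mm²); Keeping only the common overlap: the r=10 cylinder at (15.5, 4.5) partially overlaps the result so far; clipping to the common part keeps 162.30 mm² — area = 162.30 mm²; (whole slice rotated 85° about Z — lengths, areas and connectivity unchanged). Checking containment: the cross-section at z = 3.4 is a subset of the cross-section at z = 3.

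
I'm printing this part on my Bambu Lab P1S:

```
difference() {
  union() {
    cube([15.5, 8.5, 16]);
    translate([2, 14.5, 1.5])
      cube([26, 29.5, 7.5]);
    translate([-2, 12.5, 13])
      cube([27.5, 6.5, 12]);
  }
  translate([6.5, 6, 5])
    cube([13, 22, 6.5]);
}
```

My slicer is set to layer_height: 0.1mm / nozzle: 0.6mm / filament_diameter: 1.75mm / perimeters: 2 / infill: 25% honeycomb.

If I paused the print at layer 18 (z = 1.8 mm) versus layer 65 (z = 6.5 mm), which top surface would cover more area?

layer 18 (z = 1.8 mm)

Layer 18 (z = 1.8): the 15.5×8.5 cube contributes its full rectangle (area 131.75 mm²); the 26×29.5 cube at (2, 14.5) contributes its full rectangle (area 767.00 mm²); the cube at (-2, 12.5) is not intersected at this z (z outside [13, 25]); Taking the union: the 2 present regions are separate (no shared area or edge), so areas and boundary lengths simply add and each stays a separate island — area = 898.75 mm²; the cube at (6.5, 6) is not intersected at this z (z outside [5, 11.5]); Subtracting the remaining from the first: none of the subtracted shapes is present at this height, so that combined region is unchanged — area = 898.75 mm². So its area = 898.75 mm². Layer 65 (z = 6.5): the cube (footprint 15.5×8.5) is included at this height (area 131.75 mm²); the cube at (2, 14.5) is present — its section is the full 26×29.5 rectangle (area 767.00 mm²); the cube at (-2, 12.5) does not reach this height (z outside [13, 25]); Merging all regions: the 2 present regions are separate (no shared area or edge), so areas and boundary lengths simply add and each stays a separate island — area = 898.75 mm²; the 13×22 cube at (6.5, 6) contributes its full rectangle (area 286.00 mm²); Subtracting the remaining from the first: starting from that combined region (898.75 mm²), the 13×22 cube at (6.5, 6) partially overlaps it — only the 198.00 mm² overlap (of its 286.00 mm²) is removed, clipping the outline — area = 700.75 mm². So its area = 700.75 mm². Layer 18 is larger (898.75 vs 700.75 mm²).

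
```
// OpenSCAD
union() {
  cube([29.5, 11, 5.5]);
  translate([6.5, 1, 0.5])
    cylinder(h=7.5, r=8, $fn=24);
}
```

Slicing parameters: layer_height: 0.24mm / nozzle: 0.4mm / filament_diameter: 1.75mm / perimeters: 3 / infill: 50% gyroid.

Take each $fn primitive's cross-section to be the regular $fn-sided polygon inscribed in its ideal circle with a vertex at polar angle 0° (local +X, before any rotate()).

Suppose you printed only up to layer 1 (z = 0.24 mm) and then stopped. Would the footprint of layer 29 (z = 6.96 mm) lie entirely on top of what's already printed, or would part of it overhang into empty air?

part overhangs

Compare the two slices. At z = 0.24: the 29.5×11 cube contributes its full rectangle (area 324.50 mm²); the cylinder at (6.5, 1) is not intersected at this z (z outside [0.5, 8]); Combining (union): only the 29.5×11 cube is present, so the union is just that shape — area = 324.50 mm². At z = 6.96: the cube is not intersected at this z (z outside [0, 5.5]); the r=8 cylinder at (6.5, 1) contributes a regular 24-gon of circumradius 8 (area = (24/2)·8.000²·sin(360°/24) = 198.77 mm²); Taking the union: only the r=8 cylinder at (6.5, 1) is present, so the union is just that shape — area = 198.77 mm². Checking containment: at z = 6.96 the cross-section extends beyond the z = 0.24 cross-section by about 89.49 mm².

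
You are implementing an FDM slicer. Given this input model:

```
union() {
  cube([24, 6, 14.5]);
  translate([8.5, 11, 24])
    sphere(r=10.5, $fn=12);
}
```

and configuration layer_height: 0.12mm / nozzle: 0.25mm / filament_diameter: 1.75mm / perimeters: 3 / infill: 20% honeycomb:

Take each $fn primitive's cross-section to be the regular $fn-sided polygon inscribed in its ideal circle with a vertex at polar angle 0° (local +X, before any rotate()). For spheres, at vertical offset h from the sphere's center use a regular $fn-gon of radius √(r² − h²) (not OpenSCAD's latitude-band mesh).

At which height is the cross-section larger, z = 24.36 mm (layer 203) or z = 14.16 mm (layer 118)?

layer 203 (z = 24.36 mm)

Layer 203 (z = 24.36): the cube is absent (z outside [0, 14.5]); the r=10.5 sphere at (8.5, 11) slices to a regular 12-gon of circumradius 10.494 (√(r²−h²) with h=0.36 from center) (area = (12/2)·10.494²·sin(360°/12) = 330.36 mm²); Combining (union): only the r=10.5 sphere at (8.5, 11) is present, so the union is just that shape — area = 330.36 mm². So its area = 330.36 mm². Layer 118 (z = 14.16): the cube (footprint 24×6) is included at this height (area 144.00 mm²); the r=10.5 sphere at (8.5, 11) contributes a regular 12-gon of circumradius √(10.5²−9.84²) = 3.664 (area = (12/2)·3.664²·sin(360°/12) = 40.27 mm²); Taking the union: the 2 present regions are separate (no shared area or edge), so areas and boundary lengths simply add and each stays a separate island — area = 184.27 mm². So its area = 184.27 mm². Layer 203 is larger (330.36 vs 184.27 mm²).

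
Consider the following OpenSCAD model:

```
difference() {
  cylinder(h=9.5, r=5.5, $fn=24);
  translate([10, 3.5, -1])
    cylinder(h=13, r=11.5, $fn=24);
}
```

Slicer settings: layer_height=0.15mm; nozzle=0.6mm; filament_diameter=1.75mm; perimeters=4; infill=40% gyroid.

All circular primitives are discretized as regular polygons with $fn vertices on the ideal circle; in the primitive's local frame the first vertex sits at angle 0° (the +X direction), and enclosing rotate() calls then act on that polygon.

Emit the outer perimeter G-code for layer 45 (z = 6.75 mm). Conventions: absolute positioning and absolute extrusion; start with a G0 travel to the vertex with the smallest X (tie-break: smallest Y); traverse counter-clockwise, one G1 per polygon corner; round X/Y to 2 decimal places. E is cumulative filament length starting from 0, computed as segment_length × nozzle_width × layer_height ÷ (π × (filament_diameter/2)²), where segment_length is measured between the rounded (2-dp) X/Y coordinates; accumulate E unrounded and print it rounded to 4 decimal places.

At z = 6.75 mm: the r=5.5 cylinder contributes a regular 24-gon of circumradius 5.5; the r=11.5 cylinder at (10, 3.5) gives a regular 24-gon of circumradius 11.5 (constant along its height); Taking the first minus the rest: starting from the r=5.5 cylinder, the r=11.5 cylinder at (10, 3.5) partially overlaps it — only the 51.23 mm² overlap (of its 410.75 mm²) is removed, clipping the outline — 1 connected region. The outline is a single polygon with 19 vertices. Extrusion per mm of travel: 0.6 × 0.15 / (π × 0.875²) = 0.037418. Accumulating E over each segment gives final E = 1.1116.

G0 X-5.50 Y0.00 Z6.75
G1 X-5.31 Y-1.42 E0.0536
G1 X-4.76 Y-2.75 E0.1075
G1 X-3.89 Y-3.89 E0.1611
G1 X-2.75 Y-4.76 E0.2148
G1 X-1.42 Y-5.31 E0.2686
G1 X0.00 Y-5.50 E0.3222
G1 X1.42 Y-5.31 E0.3758
G1 X2.29 Y-4.95 E0.4111
G1 X1.87 Y-4.63 E0.4308
G1 X0.04 Y-2.25 E0.5432
G1 X-1.11 Y0.52 E0.6554
G1 X-1.50 Y3.50 E0.7678
G1 X-1.26 Y5.33 E0.8369
G1 X-1.42 Y5.31 E0.8429
G1 X-2.75 Y4.76 E0.8968
G1 X-3.89 Y3.89 E0.9505
G1 X-4.76 Y2.75 E1.0041
G1 X-5.31 Y1.42 E1.0580
G1 X-5.50 Y0.00 E1.1116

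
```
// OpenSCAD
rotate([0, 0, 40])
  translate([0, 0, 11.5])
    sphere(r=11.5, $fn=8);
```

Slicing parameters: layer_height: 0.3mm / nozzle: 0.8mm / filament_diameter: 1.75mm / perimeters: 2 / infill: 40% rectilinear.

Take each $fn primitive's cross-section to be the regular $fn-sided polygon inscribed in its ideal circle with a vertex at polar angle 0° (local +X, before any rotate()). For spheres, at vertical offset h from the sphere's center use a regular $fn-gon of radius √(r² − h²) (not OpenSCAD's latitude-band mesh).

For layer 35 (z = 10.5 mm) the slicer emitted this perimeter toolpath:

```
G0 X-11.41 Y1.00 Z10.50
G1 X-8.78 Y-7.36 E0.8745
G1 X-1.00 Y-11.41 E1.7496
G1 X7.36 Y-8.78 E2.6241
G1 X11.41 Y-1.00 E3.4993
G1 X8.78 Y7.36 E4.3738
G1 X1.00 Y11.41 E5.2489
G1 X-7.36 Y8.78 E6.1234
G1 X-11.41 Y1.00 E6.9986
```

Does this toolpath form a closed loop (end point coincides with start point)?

Start point (G0): (-11.41, 1.00). End point (last G1): the path returns to the start — closed.

yes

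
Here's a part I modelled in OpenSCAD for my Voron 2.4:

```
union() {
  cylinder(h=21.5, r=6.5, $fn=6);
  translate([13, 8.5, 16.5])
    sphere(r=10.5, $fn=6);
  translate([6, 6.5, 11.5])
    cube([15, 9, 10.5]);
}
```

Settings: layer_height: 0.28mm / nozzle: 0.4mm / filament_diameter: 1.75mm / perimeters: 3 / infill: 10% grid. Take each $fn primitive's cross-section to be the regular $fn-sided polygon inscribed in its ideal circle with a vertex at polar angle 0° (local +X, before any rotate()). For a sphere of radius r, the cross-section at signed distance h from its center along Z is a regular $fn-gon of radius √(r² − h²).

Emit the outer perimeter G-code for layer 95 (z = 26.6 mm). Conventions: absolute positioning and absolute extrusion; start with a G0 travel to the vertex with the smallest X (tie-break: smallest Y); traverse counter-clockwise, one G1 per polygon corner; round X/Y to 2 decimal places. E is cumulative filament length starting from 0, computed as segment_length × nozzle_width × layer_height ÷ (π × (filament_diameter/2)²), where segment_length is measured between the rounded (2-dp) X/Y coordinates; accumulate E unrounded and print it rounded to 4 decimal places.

G0 X10.13 Y8.50 Z26.60
G1 X11.56 Y6.01 E0.1337
G1 X14.44 Y6.01 E0.2678
G1 X15.87 Y8.50 E0.4015
G1 X14.44 Y10.99 E0.5352
G1 X11.56 Y10.99 E0.6693
G1 X10.13 Y8.50 E0.8030

At z = 26.6 mm: the cylinder is not intersected at this z (z outside [0, 21.5]); the r=10.5 sphere at (13, 8.5) contributes a regular 6-gon of circumradius √(10.5²−10.1²) = 2.871; the cube at (6, 6.5) does not reach this height (z outside [11.5, 22]); Merging all regions: only the r=10.5 sphere at (13, 8.5) is present, so the union is just that shape — 1 connected region. The outline is a single polygon with 6 vertices. Extrusion per mm of travel: 0.4 × 0.28 / (π × 0.875²) = 0.046564. Accumulating E over each segment gives final E = 0.8030.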